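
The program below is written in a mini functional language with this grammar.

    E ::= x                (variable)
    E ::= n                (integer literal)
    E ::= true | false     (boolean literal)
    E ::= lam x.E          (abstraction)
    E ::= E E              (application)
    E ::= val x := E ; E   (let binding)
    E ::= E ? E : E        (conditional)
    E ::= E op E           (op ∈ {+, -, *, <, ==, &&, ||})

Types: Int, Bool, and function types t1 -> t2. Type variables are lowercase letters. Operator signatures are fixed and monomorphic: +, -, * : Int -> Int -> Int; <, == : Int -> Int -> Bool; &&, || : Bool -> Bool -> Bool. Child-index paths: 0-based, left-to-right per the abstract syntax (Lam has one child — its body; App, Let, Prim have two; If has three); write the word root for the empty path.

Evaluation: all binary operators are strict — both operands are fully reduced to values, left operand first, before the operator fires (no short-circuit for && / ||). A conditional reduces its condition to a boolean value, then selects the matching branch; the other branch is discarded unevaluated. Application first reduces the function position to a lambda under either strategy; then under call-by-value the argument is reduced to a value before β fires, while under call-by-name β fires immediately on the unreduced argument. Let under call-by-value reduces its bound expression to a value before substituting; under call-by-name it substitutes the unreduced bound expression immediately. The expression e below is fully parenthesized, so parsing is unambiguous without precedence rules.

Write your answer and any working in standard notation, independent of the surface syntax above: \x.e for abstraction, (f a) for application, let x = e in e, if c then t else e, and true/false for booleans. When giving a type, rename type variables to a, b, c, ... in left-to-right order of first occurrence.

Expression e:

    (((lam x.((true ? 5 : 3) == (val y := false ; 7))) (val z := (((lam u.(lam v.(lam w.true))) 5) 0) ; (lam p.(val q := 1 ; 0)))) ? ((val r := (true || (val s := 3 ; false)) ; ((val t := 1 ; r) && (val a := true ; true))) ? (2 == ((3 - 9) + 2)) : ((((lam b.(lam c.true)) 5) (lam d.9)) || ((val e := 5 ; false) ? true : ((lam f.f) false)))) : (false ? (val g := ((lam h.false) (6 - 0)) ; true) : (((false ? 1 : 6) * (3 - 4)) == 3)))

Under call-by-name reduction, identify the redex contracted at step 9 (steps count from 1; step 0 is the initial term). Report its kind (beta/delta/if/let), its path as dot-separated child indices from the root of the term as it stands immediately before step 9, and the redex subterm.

Answer: delta at 0 : (6 * -1)

Working:
step 0: (if ((\x.((if true then 5 else 3) == (let y = false in 7))) (let z = (((\u.(\v.(\w.true))) 5) 0) in (\p.(let q = 1 in 0)))) then (if (let r = (true || (let s = 3 in false)) in ((let t = 1 in r) && (let a = true in true))) then (2 == ((3 - 9) + 2)) else ((((\b.(\c.true)) 5) (\d.9)) || (if (let e = 5 in false) then true else ((\f.f) false)))) else (if false then (let g = ((\h.false) (6 - 0)) in true) else (((if false then 1 else 6) * (3 - 4)) == 3)))
step 1: [beta@0] (if ((if true then 5 else 3) == (let y = false in 7)) then (if (let r = (true || (let s = 3 in false)) in ((let t = 1 in r) && (let a = true in true))) then (2 == ((3 - 9) + 2)) else ((((\b.(\c.true)) 5) (\d.9)) || (if (let e = 5 in false) then true else ((\f.f) false)))) else (if false then (let g = ((\h.false) (6 - 0)) in true) else (((if false then 1 else 6) * (3 - 4)) == 3)))
step 2: [if@0.0] (if (5 == (let y = false in 7)) then (if (let r = (true || (let s = 3 in false)) in ((let t = 1 in r) && (let a = true in true))) then (2 == ((3 - 9) + 2)) else ((((\b.(\c.true)) 5) (\d.9)) || (if (let e = 5 in false) then true else ((\f.f) false)))) else (if false then (let g = ((\h.false) (6 - 0)) in true) else (((if false then 1 else 6) * (3 - 4)) == 3)))
step 3: [let@0.1] (if (5 == 7) then (if (let r = (true || (let s = 3 in false)) in ((let t = 1 in r) && (let a = true in true))) then (2 == ((3 - 9) + 2)) else ((((\b.(\c.true)) 5) (\d.9)) || (if (let e = 5 in false) then true else ((\f.f) false)))) else (if false then (let g = ((\h.false) (6 - 0)) in true) else (((if false then 1 else 6) * (3 - 4)) == 3)))
step 4: [delta@0] (if false then (if (let r = (true || (let s = 3 in false)) in ((let t = 1 in r) && (let a = true in true))) then (2 == ((3 - 9) + 2)) else ((((\b.(\c.true)) 5) (\d.9)) || (if (let e = 5 in false) then true else ((\f.f) false)))) else (if false then (let g = ((\h.false) (6 - 0)) in true) else (((if false then 1 else 6) * (3 - 4)) == 3)))
step 5: [if@root] (if false then (let g = ((\h.false) (6 - 0)) in true) else (((if false then 1 else 6) * (3 - 4)) == 3))
step 6: [if@root] (((if false then 1 else 6) * (3 - 4)) == 3)
step 7: [if@0.0] ((6 * (3 - 4)) == 3)
step 8: [delta@0.1] ((6 * -1) == 3)
step 9: [delta@0] (-6 == 3)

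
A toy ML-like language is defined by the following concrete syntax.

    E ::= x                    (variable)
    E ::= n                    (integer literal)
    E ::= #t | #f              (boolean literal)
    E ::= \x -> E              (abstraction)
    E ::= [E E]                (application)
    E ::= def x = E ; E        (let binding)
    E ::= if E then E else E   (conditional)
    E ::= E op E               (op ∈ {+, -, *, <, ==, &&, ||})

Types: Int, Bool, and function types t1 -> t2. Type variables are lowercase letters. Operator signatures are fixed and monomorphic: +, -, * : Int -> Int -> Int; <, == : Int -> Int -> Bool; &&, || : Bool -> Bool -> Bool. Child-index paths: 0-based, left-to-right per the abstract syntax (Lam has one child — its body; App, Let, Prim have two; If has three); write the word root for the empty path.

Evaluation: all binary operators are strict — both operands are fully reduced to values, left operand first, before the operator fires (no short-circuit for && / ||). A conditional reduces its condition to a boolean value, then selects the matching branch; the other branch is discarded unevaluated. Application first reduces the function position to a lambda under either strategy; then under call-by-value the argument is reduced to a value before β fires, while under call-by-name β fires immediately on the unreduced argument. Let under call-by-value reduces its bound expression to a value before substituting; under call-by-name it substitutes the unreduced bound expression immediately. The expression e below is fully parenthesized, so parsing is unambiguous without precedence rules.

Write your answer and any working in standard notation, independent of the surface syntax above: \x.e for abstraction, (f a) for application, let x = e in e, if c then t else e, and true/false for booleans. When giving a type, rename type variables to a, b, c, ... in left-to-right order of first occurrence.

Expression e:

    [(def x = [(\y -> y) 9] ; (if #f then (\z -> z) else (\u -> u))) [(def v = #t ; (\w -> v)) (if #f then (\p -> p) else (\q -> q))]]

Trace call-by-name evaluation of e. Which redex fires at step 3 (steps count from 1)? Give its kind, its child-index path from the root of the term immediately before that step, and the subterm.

Derivation:
step 0: ((let x = ((\y.y) 9) in (if false then (\z.z) else (\u.u))) ((let v = true in (\w.v)) (if false then (\p.p) else (\q.q))))
step 1: [let@0] ((if false then (\z.z) else (\u.u)) ((let v = true in (\w.v)) (if false then (\p.p) else (\q.q))))
step 2: [if@0] ((\u.u) ((let v = true in (\w.v)) (if false then (\p.p) else (\q.q))))
step 3: [beta@root] ((let v = true in (\w.v)) (if false then (\p.p) else (\q.q)))

Answer: beta at root : ((\u.u) ((let v = true in (\w.v)) (if false then (\p.p) else (\q.q))))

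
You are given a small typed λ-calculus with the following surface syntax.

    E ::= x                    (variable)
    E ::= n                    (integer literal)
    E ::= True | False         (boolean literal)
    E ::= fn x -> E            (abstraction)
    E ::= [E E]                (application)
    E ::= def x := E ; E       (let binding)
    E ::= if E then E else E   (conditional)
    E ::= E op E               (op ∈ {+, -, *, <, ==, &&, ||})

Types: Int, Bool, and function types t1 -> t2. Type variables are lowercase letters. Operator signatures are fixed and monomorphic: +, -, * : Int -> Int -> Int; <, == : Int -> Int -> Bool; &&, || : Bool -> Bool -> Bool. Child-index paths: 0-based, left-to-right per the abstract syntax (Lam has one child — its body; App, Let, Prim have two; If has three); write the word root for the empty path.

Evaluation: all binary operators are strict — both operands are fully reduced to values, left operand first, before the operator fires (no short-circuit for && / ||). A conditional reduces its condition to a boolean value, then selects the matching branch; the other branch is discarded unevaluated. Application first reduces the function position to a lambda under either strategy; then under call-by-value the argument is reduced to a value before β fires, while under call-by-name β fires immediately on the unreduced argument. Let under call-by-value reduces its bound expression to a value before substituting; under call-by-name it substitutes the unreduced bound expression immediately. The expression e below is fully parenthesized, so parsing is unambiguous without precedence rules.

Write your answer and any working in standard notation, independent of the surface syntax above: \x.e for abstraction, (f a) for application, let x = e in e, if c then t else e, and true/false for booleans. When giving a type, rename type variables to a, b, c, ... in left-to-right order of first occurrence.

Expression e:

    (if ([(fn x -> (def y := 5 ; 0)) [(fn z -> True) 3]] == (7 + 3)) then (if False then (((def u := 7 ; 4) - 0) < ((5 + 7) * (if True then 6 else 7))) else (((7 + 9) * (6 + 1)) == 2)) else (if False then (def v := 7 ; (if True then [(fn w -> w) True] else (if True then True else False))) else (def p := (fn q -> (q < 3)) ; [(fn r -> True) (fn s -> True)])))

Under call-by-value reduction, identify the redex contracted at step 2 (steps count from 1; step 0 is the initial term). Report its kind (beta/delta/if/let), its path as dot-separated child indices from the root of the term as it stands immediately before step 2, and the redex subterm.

Derivation:
step 0: (if (((\x.(let y = 5 in 0)) ((\z.true) 3)) == (7 + 3)) then (if false then (((let u = 7 in 4) - 0) < ((5 + 7) * (if true then 6 else 7))) else (((7 + 9) * (6 + 1)) == 2)) else (if false then (let v = 7 in (if true then ((\w.w) true) else (if true then true else false))) else (let p = (\q.(q < 3)) in ((\r.true) (\s.true)))))
step 1: [beta@0.0.1] (if (((\x.(let y = 5 in 0)) true) == (7 + 3)) then (if false then (((let u = 7 in 4) - 0) < ((5 + 7) * (if true then 6 else 7))) else (((7 + 9) * (6 + 1)) == 2)) else (if false then (let v = 7 in (if true then ((\w.w) true) else (if true then true else false))) else (let p = (\q.(q < 3)) in ((\r.true) (\s.true)))))
step 2: [beta@0.0] (if ((let y = 5 in 0) == (7 + 3)) then (if false then (((let u = 7 in 4) - 0) < ((5 + 7) * (if true then 6 else 7))) else (((7 + 9) * (6 + 1)) == 2)) else (if false then (let v = 7 in (if true then ((\w.w) true) else (if true then true else false))) else (let p = (\q.(q < 3)) in ((\r.true) (\s.true)))))

Answer: beta at 0.0 : ((\x.(let y = 5 in 0)) true)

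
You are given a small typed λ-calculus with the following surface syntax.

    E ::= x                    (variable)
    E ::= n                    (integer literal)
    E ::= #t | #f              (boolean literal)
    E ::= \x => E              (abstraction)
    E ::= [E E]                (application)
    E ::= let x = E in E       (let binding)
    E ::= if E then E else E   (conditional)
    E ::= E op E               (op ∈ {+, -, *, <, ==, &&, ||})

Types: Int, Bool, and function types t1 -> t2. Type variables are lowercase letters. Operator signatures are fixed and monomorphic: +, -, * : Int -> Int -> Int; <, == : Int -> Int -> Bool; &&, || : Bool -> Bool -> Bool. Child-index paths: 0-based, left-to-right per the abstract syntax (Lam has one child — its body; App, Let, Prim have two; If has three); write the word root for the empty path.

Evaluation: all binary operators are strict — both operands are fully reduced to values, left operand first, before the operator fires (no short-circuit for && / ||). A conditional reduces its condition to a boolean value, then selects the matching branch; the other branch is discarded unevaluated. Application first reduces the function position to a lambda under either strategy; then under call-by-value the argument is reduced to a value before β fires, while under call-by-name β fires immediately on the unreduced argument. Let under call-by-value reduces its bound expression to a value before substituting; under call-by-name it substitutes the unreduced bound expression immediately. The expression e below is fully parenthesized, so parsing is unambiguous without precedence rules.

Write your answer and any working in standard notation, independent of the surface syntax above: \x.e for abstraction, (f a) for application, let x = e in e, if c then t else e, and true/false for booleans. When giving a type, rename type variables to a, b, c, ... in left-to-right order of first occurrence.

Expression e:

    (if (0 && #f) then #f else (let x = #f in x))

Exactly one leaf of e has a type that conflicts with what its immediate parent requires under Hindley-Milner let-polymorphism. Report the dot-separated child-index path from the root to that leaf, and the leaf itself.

Answer: 0.0 : 0

Working:
  unify Int ~ Bool
  FAIL: mismatch Int ~ Bool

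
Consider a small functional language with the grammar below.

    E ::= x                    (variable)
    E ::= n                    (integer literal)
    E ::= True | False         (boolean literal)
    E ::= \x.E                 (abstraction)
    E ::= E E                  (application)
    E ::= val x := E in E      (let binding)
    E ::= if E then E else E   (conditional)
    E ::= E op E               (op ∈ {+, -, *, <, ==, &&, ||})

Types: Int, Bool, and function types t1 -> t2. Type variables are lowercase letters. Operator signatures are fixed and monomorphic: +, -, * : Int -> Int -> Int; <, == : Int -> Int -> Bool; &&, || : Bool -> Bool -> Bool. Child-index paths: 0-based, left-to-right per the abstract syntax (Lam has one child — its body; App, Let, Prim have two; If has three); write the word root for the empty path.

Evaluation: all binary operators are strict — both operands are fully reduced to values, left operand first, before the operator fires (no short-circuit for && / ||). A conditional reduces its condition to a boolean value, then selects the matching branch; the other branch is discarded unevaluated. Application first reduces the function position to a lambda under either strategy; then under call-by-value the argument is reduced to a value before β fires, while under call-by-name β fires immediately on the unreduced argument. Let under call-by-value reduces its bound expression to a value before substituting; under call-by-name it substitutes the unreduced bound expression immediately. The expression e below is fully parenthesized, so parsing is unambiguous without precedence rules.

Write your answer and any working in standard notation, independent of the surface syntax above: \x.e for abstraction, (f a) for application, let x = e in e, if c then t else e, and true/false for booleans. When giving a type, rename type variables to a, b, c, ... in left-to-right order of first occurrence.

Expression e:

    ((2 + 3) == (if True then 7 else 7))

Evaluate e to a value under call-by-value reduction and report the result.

Answer: false

Derivation:
step 0: ((2 + 3) == (if true then 7 else 7))
step 1: [delta@0] (5 == (if true then 7 else 7))
step 2: [if@1] (5 == 7)
step 3: [delta@root] false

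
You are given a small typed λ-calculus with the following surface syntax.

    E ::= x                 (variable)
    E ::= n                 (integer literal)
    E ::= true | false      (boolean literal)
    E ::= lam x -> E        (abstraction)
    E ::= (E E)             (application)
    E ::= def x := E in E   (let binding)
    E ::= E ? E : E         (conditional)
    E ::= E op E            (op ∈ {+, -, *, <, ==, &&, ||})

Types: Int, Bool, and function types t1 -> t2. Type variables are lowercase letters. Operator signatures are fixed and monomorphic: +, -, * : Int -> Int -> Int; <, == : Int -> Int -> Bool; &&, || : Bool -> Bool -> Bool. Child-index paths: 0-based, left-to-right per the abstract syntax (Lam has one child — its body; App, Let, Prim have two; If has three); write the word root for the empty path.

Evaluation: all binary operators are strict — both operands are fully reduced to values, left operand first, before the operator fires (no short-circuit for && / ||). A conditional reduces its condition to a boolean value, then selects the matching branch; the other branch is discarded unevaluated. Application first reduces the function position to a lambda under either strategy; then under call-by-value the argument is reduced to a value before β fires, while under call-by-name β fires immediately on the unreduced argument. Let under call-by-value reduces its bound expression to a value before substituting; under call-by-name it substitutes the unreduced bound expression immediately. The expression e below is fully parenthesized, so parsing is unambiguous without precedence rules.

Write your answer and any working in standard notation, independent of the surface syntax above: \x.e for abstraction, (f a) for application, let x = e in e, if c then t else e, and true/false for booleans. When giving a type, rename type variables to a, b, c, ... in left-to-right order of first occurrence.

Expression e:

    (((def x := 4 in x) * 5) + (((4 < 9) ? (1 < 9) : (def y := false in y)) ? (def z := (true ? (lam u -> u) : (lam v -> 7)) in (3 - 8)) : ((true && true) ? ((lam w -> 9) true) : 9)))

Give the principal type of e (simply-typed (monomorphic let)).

Answer: Int

Working:
let x : Int
x : Int
  unify Int ~ Int
  unify Int ~ Int
  unify Int ~ Int
  unify Int ~ Int
  unify Int ~ Int
  unify Bool ~ Bool
  unify Int ~ Int
  unify Int ~ Int
let y : Bool
y : Bool
  unify Bool ~ Bool
  unify Bool ~ Bool
  unify Bool ~ Bool
u : a
\u._ : a -> a
\v._ : b -> Int
  unify a -> a ~ b -> Int
  unify a ~ b
  unify b ~ Int
let z : Int -> Int
  unify Int ~ Int
  unify Int ~ Int
  unify Bool ~ Bool
  unify Bool ~ Bool
  unify Bool ~ Bool
\w._ : c -> Int
  unify c -> Int ~ Bool -> d
  unify c ~ Bool
  unify Int ~ d
_ _ : Int
  unify Int ~ Int
  unify Int ~ Int
  unify Int ~ Int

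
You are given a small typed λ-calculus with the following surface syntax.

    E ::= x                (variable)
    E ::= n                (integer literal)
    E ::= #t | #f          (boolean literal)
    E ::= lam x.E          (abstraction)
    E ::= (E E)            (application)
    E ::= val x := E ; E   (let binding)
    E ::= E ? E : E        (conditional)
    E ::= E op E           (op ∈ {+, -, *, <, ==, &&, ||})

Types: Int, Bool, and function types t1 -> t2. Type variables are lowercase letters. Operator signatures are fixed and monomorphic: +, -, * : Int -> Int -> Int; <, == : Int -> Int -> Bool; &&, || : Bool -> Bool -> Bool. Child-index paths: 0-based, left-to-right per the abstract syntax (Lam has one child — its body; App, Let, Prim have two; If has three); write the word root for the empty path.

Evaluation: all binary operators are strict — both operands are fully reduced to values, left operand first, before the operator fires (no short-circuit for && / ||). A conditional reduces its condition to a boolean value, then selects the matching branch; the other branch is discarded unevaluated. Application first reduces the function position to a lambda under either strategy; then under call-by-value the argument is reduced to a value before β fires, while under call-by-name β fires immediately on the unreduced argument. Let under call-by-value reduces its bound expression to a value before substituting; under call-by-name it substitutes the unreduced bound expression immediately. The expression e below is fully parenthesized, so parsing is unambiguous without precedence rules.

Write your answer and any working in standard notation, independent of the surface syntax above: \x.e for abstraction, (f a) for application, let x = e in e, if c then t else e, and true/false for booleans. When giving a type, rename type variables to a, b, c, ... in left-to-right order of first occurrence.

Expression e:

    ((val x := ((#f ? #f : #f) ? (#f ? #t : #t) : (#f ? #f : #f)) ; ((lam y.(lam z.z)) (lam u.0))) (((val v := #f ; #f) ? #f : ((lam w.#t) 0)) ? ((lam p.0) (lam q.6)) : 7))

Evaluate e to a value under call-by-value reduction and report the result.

Answer: 0

Working:
step 0: ((let x = (if (if false then false else false) then (if false then true else true) else (if false then false else false)) in ((\y.(\z.z)) (\u.0))) (if (if (let v = false in false) then false else ((\w.true) 0)) then ((\p.0) (\q.6)) else 7))
step 1: [if@0.0.0] ((let x = (if false then (if false then true else true) else (if false then false else false)) in ((\y.(\z.z)) (\u.0))) (if (if (let v = false in false) then false else ((\w.true) 0)) then ((\p.0) (\q.6)) else 7))
step 2: [if@0.0] ((let x = (if false then false else false) in ((\y.(\z.z)) (\u.0))) (if (if (let v = false in false) then false else ((\w.true) 0)) then ((\p.0) (\q.6)) else 7))
step 3: [if@0.0] ((let x = false in ((\y.(\z.z)) (\u.0))) (if (if (let v = false in false) then false else ((\w.true) 0)) then ((\p.0) (\q.6)) else 7))
step 4: [let@0] (((\y.(\z.z)) (\u.0)) (if (if (let v = false in false) then false else ((\w.true) 0)) then ((\p.0) (\q.6)) else 7))
step 5: [beta@0] ((\z.z) (if (if (let v = false in false) then false else ((\w.true) 0)) then ((\p.0) (\q.6)) else 7))
step 6: [let@1.0.0] ((\z.z) (if (if false then false else ((\w.true) 0)) then ((\p.0) (\q.6)) else 7))
step 7: [if@1.0] ((\z.z) (if ((\w.true) 0) then ((\p.0) (\q.6)) else 7))
step 8: [beta@1.0] ((\z.z) (if true then ((\p.0) (\q.6)) else 7))
step 9: [if@1] ((\z.z) ((\p.0) (\q.6)))
step 10: [beta@1] ((\z.z) 0)
step 11: [beta@root] 0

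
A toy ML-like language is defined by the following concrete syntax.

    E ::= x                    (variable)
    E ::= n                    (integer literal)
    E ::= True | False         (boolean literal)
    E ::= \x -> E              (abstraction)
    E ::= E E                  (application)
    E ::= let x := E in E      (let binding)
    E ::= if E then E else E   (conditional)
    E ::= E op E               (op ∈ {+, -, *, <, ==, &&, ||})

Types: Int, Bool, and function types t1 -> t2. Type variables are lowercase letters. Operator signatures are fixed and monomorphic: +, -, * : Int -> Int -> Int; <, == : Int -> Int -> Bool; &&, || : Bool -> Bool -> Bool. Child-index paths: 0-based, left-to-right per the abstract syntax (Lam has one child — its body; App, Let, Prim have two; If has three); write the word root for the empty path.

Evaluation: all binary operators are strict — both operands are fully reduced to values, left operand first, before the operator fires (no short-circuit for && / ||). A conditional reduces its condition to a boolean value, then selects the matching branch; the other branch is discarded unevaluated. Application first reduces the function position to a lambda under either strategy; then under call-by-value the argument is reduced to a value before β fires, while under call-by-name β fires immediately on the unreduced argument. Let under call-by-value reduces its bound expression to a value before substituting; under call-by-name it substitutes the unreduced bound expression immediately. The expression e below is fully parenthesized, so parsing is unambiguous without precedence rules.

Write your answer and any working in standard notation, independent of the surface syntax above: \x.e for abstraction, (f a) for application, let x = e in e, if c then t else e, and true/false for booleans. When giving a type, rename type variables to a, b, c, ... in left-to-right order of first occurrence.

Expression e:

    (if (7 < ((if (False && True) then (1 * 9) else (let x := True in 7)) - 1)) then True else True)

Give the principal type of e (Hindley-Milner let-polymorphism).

Working:
  unify Int ~ Int
  unify Bool ~ Bool
  unify Bool ~ Bool
  unify Bool ~ Bool
  unify Int ~ Int
  unify Int ~ Int
let x : Bool
  unify Int ~ Int
  unify Int ~ Int
  unify Int ~ Int
  unify Int ~ Int
  unify Bool ~ Bool
  unify Bool ~ Bool

Answer: Bool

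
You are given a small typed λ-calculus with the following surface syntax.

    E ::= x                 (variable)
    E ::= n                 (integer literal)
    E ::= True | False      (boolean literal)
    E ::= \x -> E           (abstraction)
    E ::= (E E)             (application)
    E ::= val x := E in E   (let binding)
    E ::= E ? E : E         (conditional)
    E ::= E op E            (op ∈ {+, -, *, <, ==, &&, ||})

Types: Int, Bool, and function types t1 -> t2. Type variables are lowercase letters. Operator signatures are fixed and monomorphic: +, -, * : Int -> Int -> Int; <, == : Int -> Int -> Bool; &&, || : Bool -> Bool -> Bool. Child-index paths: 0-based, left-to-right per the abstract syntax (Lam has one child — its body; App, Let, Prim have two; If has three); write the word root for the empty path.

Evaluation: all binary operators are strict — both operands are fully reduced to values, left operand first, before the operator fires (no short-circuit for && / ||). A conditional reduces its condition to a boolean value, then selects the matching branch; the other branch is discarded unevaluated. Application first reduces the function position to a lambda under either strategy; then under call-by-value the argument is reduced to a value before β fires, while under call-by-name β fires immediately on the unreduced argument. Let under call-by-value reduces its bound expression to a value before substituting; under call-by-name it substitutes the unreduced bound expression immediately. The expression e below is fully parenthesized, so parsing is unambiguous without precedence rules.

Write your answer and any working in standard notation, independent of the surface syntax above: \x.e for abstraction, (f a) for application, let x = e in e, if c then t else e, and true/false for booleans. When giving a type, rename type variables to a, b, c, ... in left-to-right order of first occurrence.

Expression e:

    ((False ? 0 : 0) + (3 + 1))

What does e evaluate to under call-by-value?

Derivation:
step 0: ((if false then 0 else 0) + (3 + 1))
step 1: [if@0] (0 + (3 + 1))
step 2: [delta@1] (0 + 4)
step 3: [delta@root] 4

Answer: 4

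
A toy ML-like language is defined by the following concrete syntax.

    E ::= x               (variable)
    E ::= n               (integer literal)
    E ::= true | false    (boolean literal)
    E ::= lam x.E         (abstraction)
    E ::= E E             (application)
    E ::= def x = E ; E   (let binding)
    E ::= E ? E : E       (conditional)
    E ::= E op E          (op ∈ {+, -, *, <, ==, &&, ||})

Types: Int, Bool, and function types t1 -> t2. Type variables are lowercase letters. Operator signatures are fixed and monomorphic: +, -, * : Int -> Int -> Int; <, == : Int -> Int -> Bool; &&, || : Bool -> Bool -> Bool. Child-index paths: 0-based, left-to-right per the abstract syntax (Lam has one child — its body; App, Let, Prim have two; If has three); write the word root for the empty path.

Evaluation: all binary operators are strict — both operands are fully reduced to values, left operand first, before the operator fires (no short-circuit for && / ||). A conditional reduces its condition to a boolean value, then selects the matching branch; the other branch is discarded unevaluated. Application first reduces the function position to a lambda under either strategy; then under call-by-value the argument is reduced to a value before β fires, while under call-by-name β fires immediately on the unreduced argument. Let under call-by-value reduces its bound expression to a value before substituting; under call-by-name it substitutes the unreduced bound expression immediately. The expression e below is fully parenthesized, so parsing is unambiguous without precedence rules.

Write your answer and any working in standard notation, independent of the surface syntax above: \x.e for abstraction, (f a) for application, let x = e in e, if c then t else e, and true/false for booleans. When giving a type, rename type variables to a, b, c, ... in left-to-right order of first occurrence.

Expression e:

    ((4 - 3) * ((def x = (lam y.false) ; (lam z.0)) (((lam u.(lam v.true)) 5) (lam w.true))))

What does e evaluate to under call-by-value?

Trace:
step 0: ((4 - 3) * ((let x = (\y.false) in (\z.0)) (((\u.(\v.true)) 5) (\w.true))))
step 1: [delta@0] (1 * ((let x = (\y.false) in (\z.0)) (((\u.(\v.true)) 5) (\w.true))))
step 2: [let@1.0] (1 * ((\z.0) (((\u.(\v.true)) 5) (\w.true))))
step 3: [beta@1.1.0] (1 * ((\z.0) ((\v.true) (\w.true))))
step 4: [beta@1.1] (1 * ((\z.0) true))
step 5: [beta@1] (1 * 0)
step 6: [delta@root] 0

Answer: 0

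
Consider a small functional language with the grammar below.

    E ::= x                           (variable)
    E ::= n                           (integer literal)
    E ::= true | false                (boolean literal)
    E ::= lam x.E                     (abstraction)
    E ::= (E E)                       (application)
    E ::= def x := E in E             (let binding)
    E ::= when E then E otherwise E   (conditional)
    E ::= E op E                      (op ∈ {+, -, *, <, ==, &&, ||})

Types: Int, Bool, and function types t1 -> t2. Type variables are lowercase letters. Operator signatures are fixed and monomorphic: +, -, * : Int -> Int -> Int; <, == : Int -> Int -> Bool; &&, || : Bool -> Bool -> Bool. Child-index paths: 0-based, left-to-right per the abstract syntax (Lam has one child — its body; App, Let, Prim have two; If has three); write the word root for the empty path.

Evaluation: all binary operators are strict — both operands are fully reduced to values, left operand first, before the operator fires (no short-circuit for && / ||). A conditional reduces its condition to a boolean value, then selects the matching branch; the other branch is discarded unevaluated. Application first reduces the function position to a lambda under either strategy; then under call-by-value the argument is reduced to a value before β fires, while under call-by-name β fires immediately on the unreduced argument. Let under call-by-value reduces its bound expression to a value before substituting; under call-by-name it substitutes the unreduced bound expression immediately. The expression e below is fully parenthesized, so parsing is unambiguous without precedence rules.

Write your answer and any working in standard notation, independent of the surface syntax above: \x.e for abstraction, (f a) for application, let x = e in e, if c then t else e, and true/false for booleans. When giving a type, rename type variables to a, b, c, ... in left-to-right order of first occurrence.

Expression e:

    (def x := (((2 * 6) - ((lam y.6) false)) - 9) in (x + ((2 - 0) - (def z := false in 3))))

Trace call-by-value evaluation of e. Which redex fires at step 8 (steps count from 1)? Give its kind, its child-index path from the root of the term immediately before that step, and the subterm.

Working:
step 0: (let x = (((2 * 6) - ((\y.6) false)) - 9) in (x + ((2 - 0) - (let z = false in 3))))
step 1: [delta@0.0.0] (let x = ((12 - ((\y.6) false)) - 9) in (x + ((2 - 0) - (let z = false in 3))))
step 2: [beta@0.0.1] (let x = ((12 - 6) - 9) in (x + ((2 - 0) - (let z = false in 3))))
step 3: [delta@0.0] (let x = (6 - 9) in (x + ((2 - 0) - (let z = false in 3))))
step 4: [delta@0] (let x = -3 in (x + ((2 - 0) - (let z = false in 3))))
step 5: [let@root] (-3 + ((2 - 0) - (let z = false in 3)))
step 6: [delta@1.0] (-3 + (2 - (let z = false in 3)))
step 7: [let@1.1] (-3 + (2 - 3))
step 8: [delta@1] (-3 + -1)

Answer: delta at 1 : (2 - 3)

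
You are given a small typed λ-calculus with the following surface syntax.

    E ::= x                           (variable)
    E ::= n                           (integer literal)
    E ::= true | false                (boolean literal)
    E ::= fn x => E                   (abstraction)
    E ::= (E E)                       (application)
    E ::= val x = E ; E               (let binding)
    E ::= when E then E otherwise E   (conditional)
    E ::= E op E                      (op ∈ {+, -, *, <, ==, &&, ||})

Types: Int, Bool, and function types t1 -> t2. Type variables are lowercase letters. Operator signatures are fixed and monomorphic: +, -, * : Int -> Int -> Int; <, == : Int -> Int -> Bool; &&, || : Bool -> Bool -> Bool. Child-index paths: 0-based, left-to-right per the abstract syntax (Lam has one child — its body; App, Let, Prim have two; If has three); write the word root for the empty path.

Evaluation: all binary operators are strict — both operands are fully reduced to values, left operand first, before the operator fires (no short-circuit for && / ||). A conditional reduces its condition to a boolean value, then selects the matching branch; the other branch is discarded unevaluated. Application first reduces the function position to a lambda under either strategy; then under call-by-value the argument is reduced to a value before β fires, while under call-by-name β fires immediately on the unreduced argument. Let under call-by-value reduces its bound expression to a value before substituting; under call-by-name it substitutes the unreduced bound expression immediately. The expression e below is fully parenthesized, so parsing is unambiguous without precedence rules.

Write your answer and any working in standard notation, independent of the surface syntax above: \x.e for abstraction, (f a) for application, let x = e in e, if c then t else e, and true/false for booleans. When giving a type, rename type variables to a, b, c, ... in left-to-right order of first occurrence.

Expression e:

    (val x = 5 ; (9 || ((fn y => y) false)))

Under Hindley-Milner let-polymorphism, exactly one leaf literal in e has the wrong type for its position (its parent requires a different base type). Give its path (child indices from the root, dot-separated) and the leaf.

Derivation:
let x : Int
  unify Int ~ Bool
  FAIL: mismatch Int ~ Bool

Answer: 1.0 : 9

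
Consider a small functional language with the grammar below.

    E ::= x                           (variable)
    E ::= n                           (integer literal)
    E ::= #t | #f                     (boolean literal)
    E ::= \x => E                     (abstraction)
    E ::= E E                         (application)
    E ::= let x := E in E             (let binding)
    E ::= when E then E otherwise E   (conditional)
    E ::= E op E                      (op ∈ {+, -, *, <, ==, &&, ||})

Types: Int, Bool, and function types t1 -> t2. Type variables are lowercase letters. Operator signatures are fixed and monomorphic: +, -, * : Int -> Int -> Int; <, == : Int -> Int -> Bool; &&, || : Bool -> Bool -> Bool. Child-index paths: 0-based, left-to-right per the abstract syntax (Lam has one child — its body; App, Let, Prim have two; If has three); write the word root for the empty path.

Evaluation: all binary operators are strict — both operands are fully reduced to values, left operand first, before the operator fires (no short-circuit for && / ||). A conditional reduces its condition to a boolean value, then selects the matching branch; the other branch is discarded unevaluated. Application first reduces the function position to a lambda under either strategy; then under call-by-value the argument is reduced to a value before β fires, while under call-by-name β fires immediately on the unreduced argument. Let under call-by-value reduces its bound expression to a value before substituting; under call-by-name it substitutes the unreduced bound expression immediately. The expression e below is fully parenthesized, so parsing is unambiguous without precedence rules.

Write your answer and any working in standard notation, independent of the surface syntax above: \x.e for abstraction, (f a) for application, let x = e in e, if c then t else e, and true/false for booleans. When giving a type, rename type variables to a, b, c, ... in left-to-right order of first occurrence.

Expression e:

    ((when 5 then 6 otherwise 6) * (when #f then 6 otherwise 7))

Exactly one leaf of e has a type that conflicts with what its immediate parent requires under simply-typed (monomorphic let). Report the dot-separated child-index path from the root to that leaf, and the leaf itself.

Answer: 0.0 : 5

Trace:
  unify Int ~ Bool
  FAIL: mismatch Int ~ Bool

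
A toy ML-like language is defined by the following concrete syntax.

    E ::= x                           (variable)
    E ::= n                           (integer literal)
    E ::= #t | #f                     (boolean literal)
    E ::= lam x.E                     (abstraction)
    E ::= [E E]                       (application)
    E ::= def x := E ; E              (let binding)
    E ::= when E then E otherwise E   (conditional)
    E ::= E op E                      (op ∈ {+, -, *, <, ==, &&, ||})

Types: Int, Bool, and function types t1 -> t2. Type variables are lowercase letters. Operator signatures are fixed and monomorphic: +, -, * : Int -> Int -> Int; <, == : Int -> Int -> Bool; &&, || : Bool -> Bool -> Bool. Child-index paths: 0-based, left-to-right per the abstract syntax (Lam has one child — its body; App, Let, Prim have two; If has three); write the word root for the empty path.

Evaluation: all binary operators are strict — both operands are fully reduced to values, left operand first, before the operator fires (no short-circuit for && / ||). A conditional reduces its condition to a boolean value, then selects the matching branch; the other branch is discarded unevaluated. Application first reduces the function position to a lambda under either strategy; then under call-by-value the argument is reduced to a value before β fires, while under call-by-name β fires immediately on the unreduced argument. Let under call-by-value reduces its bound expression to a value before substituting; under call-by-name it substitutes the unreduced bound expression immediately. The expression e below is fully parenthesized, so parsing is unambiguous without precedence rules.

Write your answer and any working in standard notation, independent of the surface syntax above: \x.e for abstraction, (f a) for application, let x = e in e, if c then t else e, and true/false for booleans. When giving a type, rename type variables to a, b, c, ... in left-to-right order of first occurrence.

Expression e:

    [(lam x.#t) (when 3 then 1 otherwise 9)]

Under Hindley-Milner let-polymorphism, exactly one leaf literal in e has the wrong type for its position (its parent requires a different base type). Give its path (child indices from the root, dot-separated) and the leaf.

Working:
\x._ : a -> Bool
  unify Int ~ Bool
  FAIL: mismatch Int ~ Bool

Answer: 1.0 : 3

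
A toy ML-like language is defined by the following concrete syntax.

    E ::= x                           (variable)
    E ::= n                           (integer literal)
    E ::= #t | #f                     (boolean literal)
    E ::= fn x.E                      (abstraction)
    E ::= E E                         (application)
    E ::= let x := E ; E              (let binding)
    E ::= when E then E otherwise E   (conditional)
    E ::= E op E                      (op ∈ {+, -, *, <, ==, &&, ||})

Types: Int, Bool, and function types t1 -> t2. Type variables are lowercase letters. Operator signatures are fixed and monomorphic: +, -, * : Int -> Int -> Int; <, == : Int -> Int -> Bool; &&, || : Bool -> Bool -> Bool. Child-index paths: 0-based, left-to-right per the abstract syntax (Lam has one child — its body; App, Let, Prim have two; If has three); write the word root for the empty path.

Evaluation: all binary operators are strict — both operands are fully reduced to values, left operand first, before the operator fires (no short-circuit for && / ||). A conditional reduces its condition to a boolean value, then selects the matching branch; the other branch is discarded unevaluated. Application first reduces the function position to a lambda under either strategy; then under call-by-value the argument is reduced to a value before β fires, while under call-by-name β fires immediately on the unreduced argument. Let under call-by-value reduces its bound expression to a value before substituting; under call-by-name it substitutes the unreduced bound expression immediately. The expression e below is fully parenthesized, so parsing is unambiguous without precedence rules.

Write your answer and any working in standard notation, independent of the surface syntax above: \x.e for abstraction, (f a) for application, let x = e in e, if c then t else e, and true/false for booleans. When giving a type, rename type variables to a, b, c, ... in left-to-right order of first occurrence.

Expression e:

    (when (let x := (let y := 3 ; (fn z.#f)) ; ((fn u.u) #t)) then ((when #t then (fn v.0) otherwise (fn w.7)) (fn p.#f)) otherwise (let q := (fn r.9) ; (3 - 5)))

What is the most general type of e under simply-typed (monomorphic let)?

Answer: Int

Trace:
let y : Int
\z._ : a -> Bool
let x : a -> Bool
u : b
\u._ : b -> b
  unify b -> b ~ Bool -> c
  unify b ~ Bool
  unify Bool ~ c
_ _ : Bool
  unify Bool ~ Bool
  unify Bool ~ Bool
\v._ : d -> Int
\w._ : e -> Int
  unify d -> Int ~ e -> Int
  unify d ~ e
  unify Int ~ Int
\p._ : f -> Bool
  unify e -> Int ~ (f -> Bool) -> g
  unify e ~ f -> Bool
  unify Int ~ g
_ _ : Int
\r._ : h -> Int
let q : h -> Int
  unify Int ~ Int
  unify Int ~ Int
  unify Int ~ Int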